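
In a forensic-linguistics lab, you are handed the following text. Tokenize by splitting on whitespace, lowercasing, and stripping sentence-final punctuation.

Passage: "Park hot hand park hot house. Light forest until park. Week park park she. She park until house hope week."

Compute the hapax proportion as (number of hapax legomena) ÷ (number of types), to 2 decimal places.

0.40

Frequencies: park:6, hot:2, house:2, until:2, week:2, she:2, hand:1, light:1, forest:1, hope:1
Hapax count = 4; type count = 10.
Ratio = 4 / 10 = 0.40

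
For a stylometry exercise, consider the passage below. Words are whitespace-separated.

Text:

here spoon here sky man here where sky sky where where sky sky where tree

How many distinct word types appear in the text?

Distinct types: {here, man, sky, spoon, tree, where}
V = 6

6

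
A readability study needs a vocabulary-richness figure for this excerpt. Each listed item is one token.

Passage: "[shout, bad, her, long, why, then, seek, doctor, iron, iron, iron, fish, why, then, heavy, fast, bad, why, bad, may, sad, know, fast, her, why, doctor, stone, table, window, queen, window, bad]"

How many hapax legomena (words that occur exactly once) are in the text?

11

Frequencies: bad:4, why:4, iron:3, her:2, then:2, doctor:2, fast:2, window:2, shout:1, long:1, seek:1, fish:1, heavy:1, may:1, sad:1, know:1, stone:1, table:1, queen:1
Hapax (freq=1): fish, heavy, know, long, may, queen, sad, seek, shout, stone, table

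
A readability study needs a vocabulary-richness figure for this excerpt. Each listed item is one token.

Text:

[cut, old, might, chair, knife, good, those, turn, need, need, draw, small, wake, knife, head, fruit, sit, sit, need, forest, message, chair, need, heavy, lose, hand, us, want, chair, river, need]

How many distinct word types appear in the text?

23

Distinct types: {chair, cut, draw, forest, fruit, good, hand, head, heavy, knife, lose, message, might, need, old, river, sit, small, those, turn, us, wake, want}
V = 23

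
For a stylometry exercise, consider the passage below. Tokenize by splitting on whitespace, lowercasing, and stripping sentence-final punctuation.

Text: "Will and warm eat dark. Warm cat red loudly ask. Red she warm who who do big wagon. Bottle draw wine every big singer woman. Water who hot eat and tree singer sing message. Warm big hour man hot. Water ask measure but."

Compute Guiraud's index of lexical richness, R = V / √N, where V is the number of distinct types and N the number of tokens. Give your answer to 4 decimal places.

4.4225

N = 43, V = 29.
√N = 6.557439
R = 29 / 6.557439 = 4.4225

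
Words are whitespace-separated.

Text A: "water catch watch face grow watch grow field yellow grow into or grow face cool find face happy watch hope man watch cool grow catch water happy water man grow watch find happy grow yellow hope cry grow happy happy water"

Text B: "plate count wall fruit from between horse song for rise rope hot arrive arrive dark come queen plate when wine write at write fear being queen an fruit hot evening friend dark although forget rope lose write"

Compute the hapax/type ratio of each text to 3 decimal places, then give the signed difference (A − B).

A: hapax=4, V=15, ratio=0.267
B: hapax=20, V=28, ratio=0.714
Difference = 0.267 − 0.714 = -0.447

-0.447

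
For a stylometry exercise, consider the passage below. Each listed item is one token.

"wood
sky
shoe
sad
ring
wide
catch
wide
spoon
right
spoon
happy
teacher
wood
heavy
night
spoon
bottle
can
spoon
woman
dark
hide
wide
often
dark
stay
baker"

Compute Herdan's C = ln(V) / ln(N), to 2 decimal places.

N = 28, V = 21.
ln(V) = 3.044522, ln(N) = 3.332205
C = 3.044522 / 3.332205 = 0.91

0.91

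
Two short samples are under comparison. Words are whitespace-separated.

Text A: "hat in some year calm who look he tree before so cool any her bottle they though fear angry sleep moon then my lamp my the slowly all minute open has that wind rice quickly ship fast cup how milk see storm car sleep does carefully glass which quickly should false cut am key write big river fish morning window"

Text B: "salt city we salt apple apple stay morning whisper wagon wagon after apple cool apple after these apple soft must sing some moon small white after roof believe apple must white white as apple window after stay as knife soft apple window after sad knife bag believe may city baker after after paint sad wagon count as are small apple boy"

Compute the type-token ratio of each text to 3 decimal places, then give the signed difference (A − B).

TTR(A) = 57/60 = 0.950
TTR(B) = 31/61 = 0.508
Difference = 0.950 − 0.508 = 0.442

0.442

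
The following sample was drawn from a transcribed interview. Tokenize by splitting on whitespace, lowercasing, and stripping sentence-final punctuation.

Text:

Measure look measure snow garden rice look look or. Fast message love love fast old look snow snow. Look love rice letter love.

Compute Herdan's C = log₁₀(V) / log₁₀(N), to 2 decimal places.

0.76

N = 23, V = 11.
log₁₀(V) = 1.041393, log₁₀(N) = 1.361728
C = 1.041393 / 1.361728 = 0.76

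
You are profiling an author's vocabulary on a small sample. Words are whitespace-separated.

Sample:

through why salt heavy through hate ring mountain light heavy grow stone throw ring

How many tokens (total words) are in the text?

Tokens: through, why, salt, heavy, through, hate, ring, mountain, light, heavy, grow, stone, throw, ring
N = 14

14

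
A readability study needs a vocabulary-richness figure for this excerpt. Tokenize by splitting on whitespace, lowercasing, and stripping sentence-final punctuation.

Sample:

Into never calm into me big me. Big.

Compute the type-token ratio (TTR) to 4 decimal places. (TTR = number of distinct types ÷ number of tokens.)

0.6250

N = 8 tokens, V = 5 types.
TTR = V / N = 5 / 8 = 0.6250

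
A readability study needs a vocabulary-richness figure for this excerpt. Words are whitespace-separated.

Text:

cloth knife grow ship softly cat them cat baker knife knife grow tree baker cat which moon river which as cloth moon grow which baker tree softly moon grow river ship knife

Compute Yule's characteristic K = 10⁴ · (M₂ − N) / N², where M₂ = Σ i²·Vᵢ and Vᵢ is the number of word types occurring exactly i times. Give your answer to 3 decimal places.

Frequencies: knife:4, grow:4, cat:3, baker:3, which:3, moon:3, cloth:2, ship:2, softly:2, tree:2, river:2, them:1, as:1
N = 32. Frequency spectrum: V_1=2, V_2=5, V_3=4, V_4=2
M₂ = 1²·2 + 2²·5 + 3²·4 + 4²·2 = 90
K = 10000 × (90 − 32) / 32² = 566.406

566.406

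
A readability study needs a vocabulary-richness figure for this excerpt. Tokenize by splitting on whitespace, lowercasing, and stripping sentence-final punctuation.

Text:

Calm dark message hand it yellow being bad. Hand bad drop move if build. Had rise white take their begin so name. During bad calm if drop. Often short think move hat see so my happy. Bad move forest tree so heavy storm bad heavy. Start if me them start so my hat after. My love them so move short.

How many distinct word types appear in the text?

37

Distinct types: {after, bad, begin, being, build, calm, dark, drop, during, forest, had, hand, happy, hat, heavy, if, it, love, me, message, move, my, name, often, rise, see, short, so, start, storm, take, their, them, think, tree, white, yellow}
V = 37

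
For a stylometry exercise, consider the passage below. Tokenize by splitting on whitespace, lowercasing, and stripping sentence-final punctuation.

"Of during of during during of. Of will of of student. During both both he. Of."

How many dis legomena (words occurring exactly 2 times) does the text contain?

Frequencies: of:7, during:4, both:2, will:1, student:1, he:1
Words with frequency 2: both

1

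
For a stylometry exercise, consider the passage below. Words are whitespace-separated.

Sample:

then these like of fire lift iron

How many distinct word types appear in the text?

Distinct types: {fire, iron, lift, like, of, then, these}
V = 7

7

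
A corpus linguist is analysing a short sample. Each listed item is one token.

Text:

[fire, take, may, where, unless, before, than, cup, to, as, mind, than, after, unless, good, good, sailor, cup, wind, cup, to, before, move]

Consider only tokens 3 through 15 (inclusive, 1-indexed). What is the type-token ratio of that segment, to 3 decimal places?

Segment tokens 3–15: may, where, unless, before, than, cup, to, as, mind, than, after, unless, good
Segment N = 13, segment V = 11.
TTR = 11 / 13 = 0.846

0.846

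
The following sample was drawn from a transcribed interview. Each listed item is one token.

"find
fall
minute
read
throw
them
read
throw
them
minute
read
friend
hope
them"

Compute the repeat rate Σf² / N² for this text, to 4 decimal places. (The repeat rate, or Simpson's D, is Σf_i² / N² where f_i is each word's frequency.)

Frequencies: read:3, them:3, minute:2, throw:2, find:1, fall:1, friend:1, hope:1
Σf² = 30; N² = 196
Repeat rate = 30 / 196 = 0.1531

0.1531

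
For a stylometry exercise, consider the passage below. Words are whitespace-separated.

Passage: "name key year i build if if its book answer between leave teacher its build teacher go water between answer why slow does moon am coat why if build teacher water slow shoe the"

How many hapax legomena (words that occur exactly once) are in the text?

13

Frequencies: build:3, if:3, teacher:3, its:2, answer:2, between:2, water:2, why:2, slow:2, name:1, key:1, year:1, i:1, book:1, leave:1, go:1, does:1, moon:1, am:1, coat:1, … (2 more, each freq 1)
Hapax (freq=1): am, book, coat, does, go, i, key, leave, moon, name, shoe, the, year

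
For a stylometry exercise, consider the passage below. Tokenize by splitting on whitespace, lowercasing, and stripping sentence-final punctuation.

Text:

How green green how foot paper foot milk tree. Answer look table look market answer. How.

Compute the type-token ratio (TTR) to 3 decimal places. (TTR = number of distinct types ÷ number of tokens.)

N = 16 tokens, V = 10 types.
TTR = V / N = 10 / 16 = 0.625

0.625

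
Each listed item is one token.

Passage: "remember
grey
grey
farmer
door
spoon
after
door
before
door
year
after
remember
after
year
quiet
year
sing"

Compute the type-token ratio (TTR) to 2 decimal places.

N = 18 tokens, V = 10 types.
TTR = V / N = 10 / 18 = 0.56

0.56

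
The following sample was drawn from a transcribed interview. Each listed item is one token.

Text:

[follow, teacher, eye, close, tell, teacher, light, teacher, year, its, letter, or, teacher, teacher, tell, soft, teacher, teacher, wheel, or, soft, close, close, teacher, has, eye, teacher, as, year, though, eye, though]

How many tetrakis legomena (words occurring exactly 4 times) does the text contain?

0

Frequencies: teacher:9, eye:3, close:3, tell:2, year:2, or:2, soft:2, though:2, follow:1, light:1, its:1, letter:1, wheel:1, has:1, as:1
Words with frequency 4: (none)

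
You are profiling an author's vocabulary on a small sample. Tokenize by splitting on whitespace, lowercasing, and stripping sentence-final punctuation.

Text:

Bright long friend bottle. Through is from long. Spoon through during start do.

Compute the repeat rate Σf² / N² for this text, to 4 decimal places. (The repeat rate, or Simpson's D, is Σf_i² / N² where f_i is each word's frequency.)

0.1006

Frequencies: long:2, through:2, bright:1, friend:1, bottle:1, is:1, from:1, spoon:1, during:1, start:1, do:1
Σf² = 17; N² = 169
Repeat rate = 17 / 169 = 0.1006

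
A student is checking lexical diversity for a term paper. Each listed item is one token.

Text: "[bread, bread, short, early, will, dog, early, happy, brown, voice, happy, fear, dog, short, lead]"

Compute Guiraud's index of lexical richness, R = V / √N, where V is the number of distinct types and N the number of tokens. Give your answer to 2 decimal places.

2.58

N = 15, V = 10.
√N = 3.872983
R = 10 / 3.872983 = 2.58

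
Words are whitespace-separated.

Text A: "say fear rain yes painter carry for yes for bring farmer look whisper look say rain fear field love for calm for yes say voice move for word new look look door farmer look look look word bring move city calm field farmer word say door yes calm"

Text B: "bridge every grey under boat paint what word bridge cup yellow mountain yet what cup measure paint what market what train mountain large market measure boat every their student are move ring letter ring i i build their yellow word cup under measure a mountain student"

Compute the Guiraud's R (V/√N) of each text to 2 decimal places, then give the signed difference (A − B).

-0.80

A: V=20, N=48, R=2.89
B: V=25, N=46, R=3.69
Difference = 2.89 − 3.69 = -0.80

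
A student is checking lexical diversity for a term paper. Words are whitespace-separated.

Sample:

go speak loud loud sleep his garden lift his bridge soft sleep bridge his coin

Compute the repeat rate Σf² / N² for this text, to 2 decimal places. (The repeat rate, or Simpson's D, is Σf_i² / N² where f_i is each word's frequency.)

0.12

Frequencies: his:3, loud:2, sleep:2, bridge:2, go:1, speak:1, garden:1, lift:1, soft:1, coin:1
Σf² = 27; N² = 225
Repeat rate = 27 / 225 = 0.12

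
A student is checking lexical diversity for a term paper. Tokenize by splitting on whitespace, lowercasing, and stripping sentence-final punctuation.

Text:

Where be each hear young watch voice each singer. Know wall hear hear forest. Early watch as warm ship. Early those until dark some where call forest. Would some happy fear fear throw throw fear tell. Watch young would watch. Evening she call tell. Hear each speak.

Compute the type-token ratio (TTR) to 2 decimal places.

0.60

N = 47 tokens, V = 28 types.
TTR = V / N = 28 / 47 = 0.60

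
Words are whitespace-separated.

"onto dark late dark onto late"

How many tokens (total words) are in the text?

6

Tokens: onto, dark, late, dark, onto, late
N = 6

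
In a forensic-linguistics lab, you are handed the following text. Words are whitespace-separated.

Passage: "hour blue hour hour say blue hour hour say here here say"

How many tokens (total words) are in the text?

Tokens: hour, blue, hour, hour, say, blue, hour, hour, say, here, here, say
N = 12

12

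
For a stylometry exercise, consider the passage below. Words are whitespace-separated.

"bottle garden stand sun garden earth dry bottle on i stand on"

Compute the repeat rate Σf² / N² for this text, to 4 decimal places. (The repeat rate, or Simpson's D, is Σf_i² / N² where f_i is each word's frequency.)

Frequencies: bottle:2, garden:2, stand:2, on:2, sun:1, earth:1, dry:1, i:1
Σf² = 20; N² = 144
Repeat rate = 20 / 144 = 0.1389

0.1389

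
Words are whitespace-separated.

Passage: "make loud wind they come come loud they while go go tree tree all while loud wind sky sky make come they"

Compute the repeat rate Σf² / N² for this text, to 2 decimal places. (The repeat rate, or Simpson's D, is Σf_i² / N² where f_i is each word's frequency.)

0.11

Frequencies: loud:3, they:3, come:3, make:2, wind:2, while:2, go:2, tree:2, sky:2, all:1
Σf² = 52; N² = 484
Repeat rate = 52 / 484 = 0.11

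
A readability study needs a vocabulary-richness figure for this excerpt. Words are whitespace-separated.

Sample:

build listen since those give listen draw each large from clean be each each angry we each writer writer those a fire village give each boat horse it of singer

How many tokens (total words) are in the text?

30

Tokens: build, listen, since, those, give, listen, draw, each, large, from, clean, be, each, each, angry, we, each, writer, writer, those, a, fire, village, give, each, boat, horse, it, of, singer
N = 30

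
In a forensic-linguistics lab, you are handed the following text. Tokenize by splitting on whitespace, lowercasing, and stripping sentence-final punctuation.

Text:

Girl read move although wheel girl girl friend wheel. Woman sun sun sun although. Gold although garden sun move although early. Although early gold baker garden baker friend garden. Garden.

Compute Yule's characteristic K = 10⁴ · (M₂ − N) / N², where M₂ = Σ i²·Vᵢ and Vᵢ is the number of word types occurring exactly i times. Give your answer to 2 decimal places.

688.89

Frequencies: although:5, sun:4, garden:4, girl:3, move:2, wheel:2, friend:2, gold:2, early:2, baker:2, read:1, woman:1
N = 30. Frequency spectrum: V_1=2, V_2=6, V_3=1, V_4=2, V_5=1
M₂ = 1²·2 + 2²·6 + 3²·1 + 4²·2 + 5²·1 = 92
K = 10000 × (92 − 30) / 30² = 688.89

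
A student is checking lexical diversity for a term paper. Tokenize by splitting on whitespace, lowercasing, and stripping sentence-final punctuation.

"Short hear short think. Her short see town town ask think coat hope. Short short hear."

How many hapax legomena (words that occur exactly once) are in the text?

5

Frequencies: short:5, hear:2, think:2, town:2, her:1, see:1, ask:1, coat:1, hope:1
Hapax (freq=1): ask, coat, her, hope, see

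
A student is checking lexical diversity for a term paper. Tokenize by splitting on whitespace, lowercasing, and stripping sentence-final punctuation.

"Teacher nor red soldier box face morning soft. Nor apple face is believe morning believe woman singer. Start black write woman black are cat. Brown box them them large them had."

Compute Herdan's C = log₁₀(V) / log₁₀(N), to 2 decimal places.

N = 31, V = 22.
log₁₀(V) = 1.342423, log₁₀(N) = 1.491362
C = 1.342423 / 1.491362 = 0.90

0.90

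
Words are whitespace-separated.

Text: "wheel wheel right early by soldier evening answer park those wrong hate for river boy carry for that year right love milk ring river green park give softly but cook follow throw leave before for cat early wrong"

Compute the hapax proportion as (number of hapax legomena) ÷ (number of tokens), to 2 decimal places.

0.61

Frequencies: for:3, wheel:2, right:2, early:2, park:2, wrong:2, river:2, by:1, soldier:1, evening:1, answer:1, those:1, hate:1, boy:1, carry:1, that:1, year:1, love:1, milk:1, ring:1, … (10 more, each freq 1)
Hapax count = 23; token count = 38.
Ratio = 23 / 38 = 0.61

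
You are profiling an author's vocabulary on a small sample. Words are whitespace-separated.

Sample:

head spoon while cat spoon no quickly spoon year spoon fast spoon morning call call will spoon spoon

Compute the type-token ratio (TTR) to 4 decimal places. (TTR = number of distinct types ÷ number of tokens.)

0.6111

N = 18 tokens, V = 11 types.
TTR = V / N = 11 / 18 = 0.6111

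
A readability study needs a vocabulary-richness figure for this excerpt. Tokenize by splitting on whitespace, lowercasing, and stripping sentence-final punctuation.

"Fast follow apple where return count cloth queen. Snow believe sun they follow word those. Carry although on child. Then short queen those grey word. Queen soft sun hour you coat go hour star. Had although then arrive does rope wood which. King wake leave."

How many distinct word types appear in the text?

Distinct types: {although, apple, arrive, believe, carry, child, cloth, coat, count, does, fast, follow, go, grey, had, hour, king, leave, on, queen, return, rope, short, snow, soft, star, sun, then, they, those, wake, where, which, wood, word, you}
V = 36

36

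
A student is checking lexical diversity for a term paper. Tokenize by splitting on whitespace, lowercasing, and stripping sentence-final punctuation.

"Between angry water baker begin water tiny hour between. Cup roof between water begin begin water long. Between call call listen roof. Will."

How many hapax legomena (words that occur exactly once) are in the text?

8

Frequencies: between:4, water:4, begin:3, roof:2, call:2, angry:1, baker:1, tiny:1, hour:1, cup:1, long:1, listen:1, will:1
Hapax (freq=1): angry, baker, cup, hour, listen, long, tiny, will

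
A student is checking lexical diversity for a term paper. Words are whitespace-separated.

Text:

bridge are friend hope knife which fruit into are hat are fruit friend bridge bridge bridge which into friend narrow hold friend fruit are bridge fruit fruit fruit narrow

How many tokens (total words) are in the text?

29

Tokens: bridge, are, friend, hope, knife, which, fruit, into, are, hat, are, fruit, friend, bridge, bridge, bridge, which, into, friend, narrow, hold, friend, fruit, are, bridge, fruit, fruit, fruit, narrow
N = 29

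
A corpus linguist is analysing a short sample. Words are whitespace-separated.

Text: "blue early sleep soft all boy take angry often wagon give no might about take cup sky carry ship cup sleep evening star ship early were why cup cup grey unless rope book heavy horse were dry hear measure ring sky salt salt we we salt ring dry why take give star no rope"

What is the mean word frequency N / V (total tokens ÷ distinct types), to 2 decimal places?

1.59

N = 54 tokens, V = 34 types.
Mean frequency = N / V = 54 / 34 = 1.59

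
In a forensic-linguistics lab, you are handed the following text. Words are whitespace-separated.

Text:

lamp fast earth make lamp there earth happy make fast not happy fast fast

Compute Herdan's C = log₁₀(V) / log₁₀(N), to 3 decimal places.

0.737

N = 14, V = 7.
log₁₀(V) = 0.845098, log₁₀(N) = 1.146128
C = 0.845098 / 1.146128 = 0.737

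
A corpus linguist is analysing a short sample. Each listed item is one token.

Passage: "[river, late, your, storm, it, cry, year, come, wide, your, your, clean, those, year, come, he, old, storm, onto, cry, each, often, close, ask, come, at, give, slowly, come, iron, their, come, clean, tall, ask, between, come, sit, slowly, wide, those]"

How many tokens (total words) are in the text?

41

Tokens: river, late, your, storm, it, cry, year, come, wide, your, your, clean, those, year, come, he, old, storm, onto, cry, each, often, close, ask, come, at, give, slowly, come, iron, their, come, clean, tall, ask, between, come, sit, slowly, wide, those
N = 41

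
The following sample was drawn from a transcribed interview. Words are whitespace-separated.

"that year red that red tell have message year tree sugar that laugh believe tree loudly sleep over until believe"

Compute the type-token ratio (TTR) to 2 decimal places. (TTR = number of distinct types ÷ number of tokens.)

0.70

N = 20 tokens, V = 14 types.
TTR = V / N = 14 / 20 = 0.70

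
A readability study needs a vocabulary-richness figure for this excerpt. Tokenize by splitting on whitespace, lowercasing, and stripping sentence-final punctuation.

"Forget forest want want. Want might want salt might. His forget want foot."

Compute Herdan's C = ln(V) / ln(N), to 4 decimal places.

0.7587

N = 13, V = 7.
ln(V) = 1.945910, ln(N) = 2.564949
C = 1.945910 / 2.564949 = 0.7587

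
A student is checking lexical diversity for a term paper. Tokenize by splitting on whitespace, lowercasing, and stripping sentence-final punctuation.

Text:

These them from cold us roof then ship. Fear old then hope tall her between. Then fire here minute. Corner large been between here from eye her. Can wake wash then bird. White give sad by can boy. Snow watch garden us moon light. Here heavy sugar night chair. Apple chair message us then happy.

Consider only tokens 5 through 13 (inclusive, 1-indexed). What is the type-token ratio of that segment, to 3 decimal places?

0.889

Segment tokens 5–13: us, roof, then, ship, fear, old, then, hope, tall
Segment N = 9, segment V = 8.
TTR = 8 / 9 = 0.889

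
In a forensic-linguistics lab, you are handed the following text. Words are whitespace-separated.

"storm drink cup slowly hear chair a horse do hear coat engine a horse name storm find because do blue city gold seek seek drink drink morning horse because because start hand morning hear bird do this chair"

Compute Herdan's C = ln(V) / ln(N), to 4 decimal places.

N = 38, V = 23.
ln(V) = 3.135494, ln(N) = 3.637586
C = 3.135494 / 3.637586 = 0.8620

0.8620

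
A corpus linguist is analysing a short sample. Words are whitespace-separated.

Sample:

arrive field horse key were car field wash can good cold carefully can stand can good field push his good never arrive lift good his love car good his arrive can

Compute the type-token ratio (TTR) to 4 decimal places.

0.5484

N = 31 tokens, V = 17 types.
TTR = V / N = 17 / 31 = 0.5484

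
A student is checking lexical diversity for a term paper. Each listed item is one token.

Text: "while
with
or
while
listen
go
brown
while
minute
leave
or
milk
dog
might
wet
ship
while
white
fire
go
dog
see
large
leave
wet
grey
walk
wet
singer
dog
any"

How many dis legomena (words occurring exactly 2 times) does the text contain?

3

Frequencies: while:4, dog:3, wet:3, or:2, go:2, leave:2, with:1, listen:1, brown:1, minute:1, milk:1, might:1, ship:1, white:1, fire:1, see:1, large:1, grey:1, walk:1, singer:1, … (1 more, each freq 1)
Words with frequency 2: go, leave, or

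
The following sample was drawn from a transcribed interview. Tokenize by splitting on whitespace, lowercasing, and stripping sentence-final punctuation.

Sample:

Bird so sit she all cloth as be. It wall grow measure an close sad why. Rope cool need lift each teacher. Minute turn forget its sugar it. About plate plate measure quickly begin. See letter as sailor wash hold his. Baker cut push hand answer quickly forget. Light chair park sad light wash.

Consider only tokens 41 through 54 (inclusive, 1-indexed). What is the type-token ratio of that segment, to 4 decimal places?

Segment tokens 41–54: his, baker, cut, push, hand, answer, quickly, forget, light, chair, park, sad, light, wash
Segment N = 14, segment V = 13.
TTR = 13 / 14 = 0.9286

0.9286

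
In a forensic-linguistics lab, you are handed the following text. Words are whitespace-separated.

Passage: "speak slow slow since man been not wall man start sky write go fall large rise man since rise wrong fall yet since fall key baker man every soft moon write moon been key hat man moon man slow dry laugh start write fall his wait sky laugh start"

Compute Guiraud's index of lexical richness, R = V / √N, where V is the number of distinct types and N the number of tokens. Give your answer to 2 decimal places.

3.71

N = 49, V = 26.
√N = 7.000000
R = 26 / 7.000000 = 3.71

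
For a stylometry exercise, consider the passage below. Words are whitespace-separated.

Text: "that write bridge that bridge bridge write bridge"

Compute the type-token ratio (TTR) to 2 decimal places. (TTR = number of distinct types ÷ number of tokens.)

N = 8 tokens, V = 3 types.
TTR = V / N = 3 / 8 = 0.38

0.38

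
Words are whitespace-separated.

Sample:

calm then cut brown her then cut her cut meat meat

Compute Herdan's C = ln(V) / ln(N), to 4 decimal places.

N = 11, V = 6.
ln(V) = 1.791759, ln(N) = 2.397895
C = 1.791759 / 2.397895 = 0.7472

0.7472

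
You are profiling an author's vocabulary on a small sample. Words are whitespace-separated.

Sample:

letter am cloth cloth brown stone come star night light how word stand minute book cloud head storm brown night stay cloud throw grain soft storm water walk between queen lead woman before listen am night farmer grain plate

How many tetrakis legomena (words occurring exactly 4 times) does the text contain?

0

Frequencies: night:3, am:2, cloth:2, brown:2, cloud:2, storm:2, grain:2, letter:1, stone:1, come:1, star:1, light:1, how:1, word:1, stand:1, minute:1, book:1, head:1, stay:1, throw:1, … (11 more, each freq 1)
Words with frequency 4: (none)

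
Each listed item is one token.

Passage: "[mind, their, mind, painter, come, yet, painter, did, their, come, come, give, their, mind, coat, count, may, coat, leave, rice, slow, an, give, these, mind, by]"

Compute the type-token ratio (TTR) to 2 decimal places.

N = 26 tokens, V = 16 types.
TTR = V / N = 16 / 26 = 0.62

0.62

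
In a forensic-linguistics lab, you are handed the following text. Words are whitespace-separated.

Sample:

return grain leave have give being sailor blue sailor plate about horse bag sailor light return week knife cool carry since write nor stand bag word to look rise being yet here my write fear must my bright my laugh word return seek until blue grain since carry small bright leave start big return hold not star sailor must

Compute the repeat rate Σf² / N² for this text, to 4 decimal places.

0.0319

Frequencies: return:4, sailor:4, my:3, grain:2, leave:2, being:2, blue:2, bag:2, carry:2, since:2, write:2, word:2, must:2, bright:2, have:1, give:1, plate:1, about:1, horse:1, light:1, … (20 more, each freq 1)
Σf² = 111; N² = 3481
Repeat rate = 111 / 3481 = 0.0319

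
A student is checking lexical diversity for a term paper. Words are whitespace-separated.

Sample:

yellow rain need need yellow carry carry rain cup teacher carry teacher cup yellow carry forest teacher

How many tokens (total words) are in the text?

17

Tokens: yellow, rain, need, need, yellow, carry, carry, rain, cup, teacher, carry, teacher, cup, yellow, carry, forest, teacher
N = 17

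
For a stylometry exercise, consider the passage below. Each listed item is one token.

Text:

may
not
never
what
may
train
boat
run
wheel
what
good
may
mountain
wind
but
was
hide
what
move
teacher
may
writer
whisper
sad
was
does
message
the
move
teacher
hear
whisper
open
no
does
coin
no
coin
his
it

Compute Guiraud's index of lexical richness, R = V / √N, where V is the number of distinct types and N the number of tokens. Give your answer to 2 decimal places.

N = 40, V = 28.
√N = 6.324555
R = 28 / 6.324555 = 4.43

4.43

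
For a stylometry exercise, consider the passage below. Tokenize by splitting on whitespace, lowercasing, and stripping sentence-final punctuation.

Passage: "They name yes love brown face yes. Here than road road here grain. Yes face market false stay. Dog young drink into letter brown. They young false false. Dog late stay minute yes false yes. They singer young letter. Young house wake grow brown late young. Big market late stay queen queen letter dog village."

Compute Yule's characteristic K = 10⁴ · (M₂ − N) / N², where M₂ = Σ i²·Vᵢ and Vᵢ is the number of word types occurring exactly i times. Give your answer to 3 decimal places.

323.967

Frequencies: yes:5, young:5, false:4, they:3, brown:3, stay:3, dog:3, letter:3, late:3, face:2, here:2, road:2, market:2, queen:2, name:1, love:1, than:1, grain:1, drink:1, into:1, … (7 more, each freq 1)
N = 55. Frequency spectrum: V_1=13, V_2=5, V_3=6, V_4=1, V_5=2
M₂ = 1²·13 + 2²·5 + 3²·6 + 4²·1 + 5²·2 = 153
K = 10000 × (153 − 55) / 55² = 323.967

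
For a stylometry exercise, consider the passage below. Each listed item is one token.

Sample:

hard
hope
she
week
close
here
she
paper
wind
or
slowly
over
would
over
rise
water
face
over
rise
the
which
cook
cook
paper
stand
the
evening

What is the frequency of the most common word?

Frequencies: over:3, she:2, paper:2, rise:2, the:2, cook:2, hard:1, hope:1, week:1, close:1, here:1, wind:1, or:1, slowly:1, would:1, water:1, face:1, which:1, stand:1, evening:1
Most common: 'over' with frequency 3.

3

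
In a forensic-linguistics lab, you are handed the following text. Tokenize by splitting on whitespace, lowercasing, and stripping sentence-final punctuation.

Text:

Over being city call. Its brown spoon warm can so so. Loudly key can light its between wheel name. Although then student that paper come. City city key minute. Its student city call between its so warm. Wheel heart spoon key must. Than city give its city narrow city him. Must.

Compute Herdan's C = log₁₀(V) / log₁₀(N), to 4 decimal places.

N = 51, V = 29.
log₁₀(V) = 1.462398, log₁₀(N) = 1.707570
C = 1.462398 / 1.707570 = 0.8564

0.8564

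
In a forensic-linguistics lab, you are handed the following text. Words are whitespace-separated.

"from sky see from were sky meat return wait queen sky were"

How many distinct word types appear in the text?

8

Distinct types: {from, meat, queen, return, see, sky, wait, were}
V = 8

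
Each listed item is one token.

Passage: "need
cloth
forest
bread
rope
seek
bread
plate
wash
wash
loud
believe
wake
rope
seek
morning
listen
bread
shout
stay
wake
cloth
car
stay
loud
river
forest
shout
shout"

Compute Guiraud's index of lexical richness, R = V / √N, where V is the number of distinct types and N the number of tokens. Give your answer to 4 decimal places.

3.1568

N = 29, V = 17.
√N = 5.385165
R = 17 / 5.385165 = 3.1568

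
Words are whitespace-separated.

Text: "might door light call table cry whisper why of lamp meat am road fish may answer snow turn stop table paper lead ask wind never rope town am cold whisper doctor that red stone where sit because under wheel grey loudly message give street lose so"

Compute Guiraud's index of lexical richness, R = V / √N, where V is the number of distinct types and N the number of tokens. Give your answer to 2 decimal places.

6.34

N = 46, V = 43.
√N = 6.782330
R = 43 / 6.782330 = 6.34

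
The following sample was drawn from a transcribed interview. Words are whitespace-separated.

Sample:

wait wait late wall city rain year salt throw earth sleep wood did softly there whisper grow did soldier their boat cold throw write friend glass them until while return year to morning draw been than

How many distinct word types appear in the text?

32

Distinct types: {been, boat, city, cold, did, draw, earth, friend, glass, grow, late, morning, rain, return, salt, sleep, softly, soldier, than, their, them, there, throw, to, until, wait, wall, while, whisper, wood, write, year}
V = 32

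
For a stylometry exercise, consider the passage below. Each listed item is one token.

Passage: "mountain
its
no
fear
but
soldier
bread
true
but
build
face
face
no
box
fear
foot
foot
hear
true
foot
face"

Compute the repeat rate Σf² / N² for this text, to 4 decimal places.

Frequencies: face:3, foot:3, no:2, fear:2, but:2, true:2, mountain:1, its:1, soldier:1, bread:1, build:1, box:1, hear:1
Σf² = 41; N² = 441
Repeat rate = 41 / 441 = 0.0930

0.0930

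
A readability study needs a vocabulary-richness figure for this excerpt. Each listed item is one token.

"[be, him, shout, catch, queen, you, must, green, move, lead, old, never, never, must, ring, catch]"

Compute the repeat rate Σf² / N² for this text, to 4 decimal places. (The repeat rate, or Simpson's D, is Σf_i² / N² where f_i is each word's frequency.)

0.0859

Frequencies: catch:2, must:2, never:2, be:1, him:1, shout:1, queen:1, you:1, green:1, move:1, lead:1, old:1, ring:1
Σf² = 22; N² = 256
Repeat rate = 22 / 256 = 0.0859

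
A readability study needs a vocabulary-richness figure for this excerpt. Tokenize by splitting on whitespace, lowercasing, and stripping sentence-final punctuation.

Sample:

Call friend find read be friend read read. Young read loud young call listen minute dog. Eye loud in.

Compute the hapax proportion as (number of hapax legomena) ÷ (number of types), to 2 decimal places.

0.58

Frequencies: read:4, call:2, friend:2, young:2, loud:2, find:1, be:1, listen:1, minute:1, dog:1, eye:1, in:1
Hapax count = 7; type count = 12.
Ratio = 7 / 12 = 0.58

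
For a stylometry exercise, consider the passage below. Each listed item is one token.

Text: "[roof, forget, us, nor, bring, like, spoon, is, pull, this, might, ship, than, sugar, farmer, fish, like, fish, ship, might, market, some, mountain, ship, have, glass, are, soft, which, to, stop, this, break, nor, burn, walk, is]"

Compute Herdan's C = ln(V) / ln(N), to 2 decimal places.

N = 37, V = 29.
ln(V) = 3.367296, ln(N) = 3.610918
C = 3.367296 / 3.610918 = 0.93

0.93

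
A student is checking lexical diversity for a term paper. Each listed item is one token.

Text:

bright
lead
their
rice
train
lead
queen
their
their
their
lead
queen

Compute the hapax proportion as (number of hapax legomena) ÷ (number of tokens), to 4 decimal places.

0.2500

Frequencies: their:4, lead:3, queen:2, bright:1, rice:1, train:1
Hapax count = 3; token count = 12.
Ratio = 3 / 12 = 0.2500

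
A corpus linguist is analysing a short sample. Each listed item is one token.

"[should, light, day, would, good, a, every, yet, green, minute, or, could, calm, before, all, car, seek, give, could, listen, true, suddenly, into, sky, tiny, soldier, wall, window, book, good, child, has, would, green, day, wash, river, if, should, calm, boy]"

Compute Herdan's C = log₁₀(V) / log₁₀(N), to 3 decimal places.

N = 41, V = 34.
log₁₀(V) = 1.531479, log₁₀(N) = 1.612784
C = 1.531479 / 1.612784 = 0.950

0.950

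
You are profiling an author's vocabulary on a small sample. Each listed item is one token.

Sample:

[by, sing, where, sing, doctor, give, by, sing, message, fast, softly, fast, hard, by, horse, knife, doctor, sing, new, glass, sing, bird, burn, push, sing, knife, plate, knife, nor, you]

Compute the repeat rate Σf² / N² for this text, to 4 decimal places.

Frequencies: sing:6, by:3, knife:3, doctor:2, fast:2, where:1, give:1, message:1, softly:1, hard:1, horse:1, new:1, glass:1, bird:1, burn:1, push:1, plate:1, nor:1, you:1
Σf² = 76; N² = 900
Repeat rate = 76 / 900 = 0.0844

0.0844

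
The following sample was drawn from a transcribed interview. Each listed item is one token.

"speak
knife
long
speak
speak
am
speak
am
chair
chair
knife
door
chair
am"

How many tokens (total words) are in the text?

Tokens: speak, knife, long, speak, speak, am, speak, am, chair, chair, knife, door, chair, am
N = 14

14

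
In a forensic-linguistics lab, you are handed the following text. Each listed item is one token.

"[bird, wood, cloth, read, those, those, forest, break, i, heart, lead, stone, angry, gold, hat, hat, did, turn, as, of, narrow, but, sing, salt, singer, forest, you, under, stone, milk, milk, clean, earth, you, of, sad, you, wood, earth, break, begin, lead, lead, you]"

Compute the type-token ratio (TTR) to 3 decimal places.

N = 44 tokens, V = 30 types.
TTR = V / N = 30 / 44 = 0.682

0.682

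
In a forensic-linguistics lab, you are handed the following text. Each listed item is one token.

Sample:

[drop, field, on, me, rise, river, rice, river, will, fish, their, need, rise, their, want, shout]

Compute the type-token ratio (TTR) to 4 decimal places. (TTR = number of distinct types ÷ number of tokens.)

0.8125

N = 16 tokens, V = 13 types.
TTR = V / N = 13 / 16 = 0.8125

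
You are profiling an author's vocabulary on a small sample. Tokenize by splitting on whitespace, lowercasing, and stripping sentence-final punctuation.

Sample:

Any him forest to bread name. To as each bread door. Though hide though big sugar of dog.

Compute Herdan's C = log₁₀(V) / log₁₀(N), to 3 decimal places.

0.937

N = 18, V = 15.
log₁₀(V) = 1.176091, log₁₀(N) = 1.255273
C = 1.176091 / 1.255273 = 0.937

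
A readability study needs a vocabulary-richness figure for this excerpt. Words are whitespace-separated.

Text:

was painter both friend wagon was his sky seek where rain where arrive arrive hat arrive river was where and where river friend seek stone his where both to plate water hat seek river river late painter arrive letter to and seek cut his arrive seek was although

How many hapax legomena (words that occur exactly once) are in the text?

Frequencies: seek:5, where:5, arrive:5, was:4, river:4, his:3, painter:2, both:2, friend:2, hat:2, and:2, to:2, wagon:1, sky:1, rain:1, stone:1, plate:1, water:1, late:1, letter:1, … (2 more, each freq 1)
Hapax (freq=1): although, cut, late, letter, plate, rain, sky, stone, wagon, water

10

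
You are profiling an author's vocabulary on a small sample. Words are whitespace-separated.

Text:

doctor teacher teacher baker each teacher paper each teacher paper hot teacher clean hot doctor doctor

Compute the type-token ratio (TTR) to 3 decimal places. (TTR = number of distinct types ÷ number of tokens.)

N = 16 tokens, V = 7 types.
TTR = V / N = 7 / 16 = 0.438

0.438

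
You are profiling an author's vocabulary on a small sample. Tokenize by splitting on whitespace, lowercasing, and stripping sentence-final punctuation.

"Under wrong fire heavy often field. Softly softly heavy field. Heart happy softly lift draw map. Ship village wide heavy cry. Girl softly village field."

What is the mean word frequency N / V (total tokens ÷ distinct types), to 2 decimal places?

1.47

N = 25 tokens, V = 17 types.
Mean frequency = N / V = 25 / 17 = 1.47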